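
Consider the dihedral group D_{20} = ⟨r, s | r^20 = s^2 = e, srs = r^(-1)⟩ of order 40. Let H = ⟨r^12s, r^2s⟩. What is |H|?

4

|⟨r^12s⟩| = 2 and |⟨r^2s⟩| = 2, so |H| is a multiple of lcm(2, 2) = 2 and divides |G| = 40.
Closing under the operation: H = {e, r^10, r^2s, r^12s}, so |H| = 4.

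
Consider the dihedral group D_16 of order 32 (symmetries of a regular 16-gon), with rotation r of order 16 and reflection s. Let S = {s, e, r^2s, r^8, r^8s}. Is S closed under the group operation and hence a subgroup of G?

|S| = 5 does not divide |G| = 32, so by Lagrange S is not a subgroup.

No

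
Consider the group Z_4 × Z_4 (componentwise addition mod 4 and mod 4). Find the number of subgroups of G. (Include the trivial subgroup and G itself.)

15

|G| = 16, so by Lagrange every subgroup order divides 16. Divisors: 1, 2, 4, 8, 16.
Subgroups by order — order 1: 1; order 2: 3; order 4: 7; order 8: 3; order 16: 1.
Total: 1 + 3 + 7 + 3 + 1 = 15.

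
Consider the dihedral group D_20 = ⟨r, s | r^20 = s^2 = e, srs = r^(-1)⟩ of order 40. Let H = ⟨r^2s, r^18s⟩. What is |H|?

|⟨r^2s⟩| = 2 and |⟨r^18s⟩| = 2, so |H| is a multiple of lcm(2, 2) = 2 and divides |G| = 40.
Closing under the operation: H = {e, r^4, r^8, r^12, r^16, r^2s, r^6s, r^10s, r^14s, r^18s}, so |H| = 10.

10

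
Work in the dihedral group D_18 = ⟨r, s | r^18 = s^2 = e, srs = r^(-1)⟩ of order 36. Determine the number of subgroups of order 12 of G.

|G| = 36 and 12 | 36, so subgroups of order 12 are possible by Lagrange.
The subgroups of order 12 are: {e, r^3, r^6, r^9, r^12, r^15, rs, r^4s, r^7s, r^10s, r^13s, r^16s}; {e, r^3, r^6, r^9, r^12, r^15, r^2s, r^5s, r^8s, r^11s, r^14s, r^17s}; {e, r^3, r^6, r^9, r^12, r^15, s, r^3s, r^6s, r^9s, r^12s, r^15s}.
So G has 3 subgroups of order 12.

3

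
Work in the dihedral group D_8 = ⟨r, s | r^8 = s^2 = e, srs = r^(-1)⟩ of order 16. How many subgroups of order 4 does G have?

|G| = 16 and 4 | 16, so subgroups of order 4 are possible by Lagrange.
The subgroups of order 4 are: {e, r^2, r^4, r^6}; {e, r^4, r^2s, r^6s}; {e, r^4, r^3s, r^7s}; {e, r^4, s, r^4s}; … (5 in all).
So G has 5 subgroups of order 4.

5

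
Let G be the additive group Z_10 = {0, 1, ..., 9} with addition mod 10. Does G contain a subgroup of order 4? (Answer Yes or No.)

4 does not divide |G| = 10, so by Lagrange no subgroup of order 4 exists.

No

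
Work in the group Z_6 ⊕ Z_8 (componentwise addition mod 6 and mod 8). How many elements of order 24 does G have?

16

An element (a,b) has order lcm(ord(a), ord(b)); count pairs with lcm equal to 24.
Enumerating gives 16 such elements.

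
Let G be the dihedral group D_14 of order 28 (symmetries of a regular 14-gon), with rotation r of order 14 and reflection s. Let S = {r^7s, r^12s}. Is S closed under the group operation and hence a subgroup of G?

No

The identity e ∉ S, so S is not a subgroup.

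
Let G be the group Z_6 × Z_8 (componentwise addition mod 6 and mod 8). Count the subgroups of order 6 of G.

3

|G| = 48 and 6 | 48, so subgroups of order 6 are possible by Lagrange.
The subgroups of order 6 are: {(0,0), (0,4), (2,0), (2,4), (4,0), (4,4)}; {(0,0), (1,0), (2,0), (3,0), (4,0), (5,0)}; {(0,0), (1,4), (2,0), (3,4), (4,0), (5,4)}.
So G has 3 subgroups of order 6.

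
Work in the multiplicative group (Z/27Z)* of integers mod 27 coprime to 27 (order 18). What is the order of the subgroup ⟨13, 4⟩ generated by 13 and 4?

|⟨13⟩| = 9 and |⟨4⟩| = 9, so |H| is a multiple of lcm(9, 9) = 9 and divides |G| = 18.
Closing under the operation: H = {1, 4, 7, 10, 13, 16, 19, 22, 25}, so |H| = 9.

9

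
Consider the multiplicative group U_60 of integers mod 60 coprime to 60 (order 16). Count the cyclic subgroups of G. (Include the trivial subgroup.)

A cyclic subgroup of order d is generated by each of its φ(d) elements of order d, so the cyclic subgroups of order d number (#elements of order d)/φ(d).
Cyclic subgroups by order — order 1: 1; order 2: 7; order 4: 4.
Total: 12.

12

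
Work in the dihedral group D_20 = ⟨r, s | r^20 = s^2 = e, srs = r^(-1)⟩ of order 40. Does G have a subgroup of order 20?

20 | 40. A subgroup of order 20 is {e, r, r^2, r^3, r^4, r^5, r^6, r^7, r^8, r^9, r^10, r^11, r^12, r^13, r^14, r^15, r^16, r^17, r^18, r^19}.

Yes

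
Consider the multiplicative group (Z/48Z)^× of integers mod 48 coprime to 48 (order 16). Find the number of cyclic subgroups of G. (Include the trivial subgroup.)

Group the elements of G by the cyclic subgroup they generate; each cyclic subgroup of order d accounts for φ(d) elements.
Cyclic subgroups by order — order 1: 1; order 2: 7; order 4: 4.
Total: 12.

12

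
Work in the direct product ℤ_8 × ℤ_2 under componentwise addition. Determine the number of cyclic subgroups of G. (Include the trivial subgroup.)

A cyclic subgroup of order d is generated by each of its φ(d) elements of order d, so the cyclic subgroups of order d number (#elements of order d)/φ(d).
Cyclic subgroups by order — order 1: 1; order 2: 3; order 4: 2; order 8: 2.
Total: 8.

8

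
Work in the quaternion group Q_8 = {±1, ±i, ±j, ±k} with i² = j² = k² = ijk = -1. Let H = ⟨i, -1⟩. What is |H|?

|⟨i⟩| = 4 and |⟨-1⟩| = 2, so |H| is a multiple of lcm(4, 2) = 4 and divides |G| = 8.
Closing under the operation: H = {1, -1, i, -i}, so |H| = 4.

4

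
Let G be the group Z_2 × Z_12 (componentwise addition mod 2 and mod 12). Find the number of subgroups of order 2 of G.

3

|G| = 24 and 2 | 24, so subgroups of order 2 are possible by Lagrange.
The subgroups of order 2 are: {(0,0), (0,6)}; {(0,0), (1,0)}; {(0,0), (1,6)}.
So G has 3 subgroups of order 2.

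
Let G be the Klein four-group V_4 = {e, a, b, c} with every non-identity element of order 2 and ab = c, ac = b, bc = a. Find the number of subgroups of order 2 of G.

|G| = 4 and 2 | 4, so subgroups of order 2 are possible by Lagrange.
The subgroups of order 2 are: {e, a}; {e, b}; {e, c}.
So G has 3 subgroups of order 2.

3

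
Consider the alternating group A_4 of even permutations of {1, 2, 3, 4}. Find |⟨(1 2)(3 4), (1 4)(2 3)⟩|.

|⟨(1 2)(3 4)⟩| = 2 and |⟨(1 4)(2 3)⟩| = 2, so |H| is a multiple of lcm(2, 2) = 2 and divides |G| = 12.
Closing under the operation: H = {e, (1 2)(3 4), (1 3)(2 4), (1 4)(2 3)}, so |H| = 4.

4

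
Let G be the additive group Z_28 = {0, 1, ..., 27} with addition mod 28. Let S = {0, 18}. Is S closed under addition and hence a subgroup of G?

18 ∈ S but its inverse 10 ∉ S, so S is not a subgroup.

No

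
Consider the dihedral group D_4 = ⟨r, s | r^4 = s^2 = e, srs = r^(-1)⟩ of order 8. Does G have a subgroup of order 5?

5 does not divide |G| = 8, so by Lagrange no subgroup of order 5 exists.

No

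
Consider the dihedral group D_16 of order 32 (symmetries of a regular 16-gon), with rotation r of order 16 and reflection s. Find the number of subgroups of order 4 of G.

|G| = 32 and 4 | 32, so subgroups of order 4 are possible by Lagrange.
The subgroups of order 4 are: {e, r^8, r^2s, r^10s}; {e, r^8, r^3s, r^11s}; {e, r^4, r^8, r^12}; {e, r^8, r^4s, r^12s}; … (9 in all).
So G has 9 subgroups of order 4.

9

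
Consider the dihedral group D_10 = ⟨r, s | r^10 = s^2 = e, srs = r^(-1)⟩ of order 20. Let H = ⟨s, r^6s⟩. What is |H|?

|⟨s⟩| = 2 and |⟨r^6s⟩| = 2, so |H| is a multiple of lcm(2, 2) = 2 and divides |G| = 20.
Closing under the operation: H = {e, r^2, r^4, r^6, r^8, s, r^2s, r^4s, r^6s, r^8s}, so |H| = 10.

10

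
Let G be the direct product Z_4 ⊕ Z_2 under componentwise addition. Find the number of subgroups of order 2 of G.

|G| = 8 and 2 | 8, so subgroups of order 2 are possible by Lagrange.
The subgroups of order 2 are: {(0,0), (0,1)}; {(0,0), (2,0)}; {(0,0), (2,1)}.
So G has 3 subgroups of order 2.

3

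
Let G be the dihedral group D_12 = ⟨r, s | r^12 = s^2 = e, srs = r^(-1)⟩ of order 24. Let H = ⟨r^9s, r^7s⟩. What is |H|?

12

|⟨r^9s⟩| = 2 and |⟨r^7s⟩| = 2, so |H| is a multiple of lcm(2, 2) = 2 and divides |G| = 24.
Closing under the operation: H = {e, r^2, r^4, r^6, r^8, r^10, rs, r^3s, r^5s, r^7s, r^9s, r^11s}, so |H| = 12.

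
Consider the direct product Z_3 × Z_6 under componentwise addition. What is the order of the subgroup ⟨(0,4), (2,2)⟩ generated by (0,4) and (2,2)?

9

|⟨(0,4)⟩| = 3 and |⟨(2,2)⟩| = 3, so |H| is a multiple of lcm(3, 3) = 3 and divides |G| = 18.
Closing under the operation: H = {(0,0), (0,2), (0,4), (1,0), (1,2), (1,4), (2,0), (2,2), (2,4)}, so |H| = 9.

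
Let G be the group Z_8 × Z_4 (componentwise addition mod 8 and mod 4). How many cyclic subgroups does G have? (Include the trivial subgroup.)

14

A cyclic subgroup of order d is generated by each of its φ(d) elements of order d, so the cyclic subgroups of order d number (#elements of order d)/φ(d).
Cyclic subgroups by order — order 1: 1; order 2: 3; order 4: 6; order 8: 4.
Total: 14.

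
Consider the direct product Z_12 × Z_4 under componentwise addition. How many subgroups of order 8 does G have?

|G| = 48 and 8 | 48, so subgroups of order 8 are possible by Lagrange.
The subgroups of order 8 are: {(0,0), (0,1), (0,2), (0,3), (6,0), (6,1), (6,2), (6,3)}; {(0,0), (0,2), (3,0), (3,2), (6,0), (6,2), (9,0), (9,2)}; {(0,0), (0,2), (3,1), (3,3), (6,0), (6,2), (9,1), (9,3)}.
So G has 3 subgroups of order 8.

3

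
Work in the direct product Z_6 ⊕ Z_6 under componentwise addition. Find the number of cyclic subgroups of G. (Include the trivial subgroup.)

20

Group the elements of G by the cyclic subgroup they generate; each cyclic subgroup of order d accounts for φ(d) elements.
Cyclic subgroups by order — order 1: 1; order 2: 3; order 3: 4; order 6: 12.
Total: 20.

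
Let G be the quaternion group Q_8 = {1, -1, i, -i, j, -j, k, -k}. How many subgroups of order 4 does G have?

|G| = 8 and 4 | 8, so subgroups of order 4 are possible by Lagrange.
The subgroups of order 4 are: {1, -1, i, -i}; {1, -1, j, -j}; {1, -1, k, -k}.
So G has 3 subgroups of order 4.

3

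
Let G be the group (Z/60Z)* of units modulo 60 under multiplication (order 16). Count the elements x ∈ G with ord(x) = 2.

7

The elements of order 2 are: 11, 19, 29, 31, 41, 49, 59.
That's 7.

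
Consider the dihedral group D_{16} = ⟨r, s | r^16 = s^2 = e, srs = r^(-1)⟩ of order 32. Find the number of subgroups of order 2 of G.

17

|G| = 32 and 2 | 32, so subgroups of order 2 are possible by Lagrange.
The subgroups of order 2 are: {e, r^10s}; {e, r^11s}; {e, r^12s}; {e, r^13s}; … (17 in all).
So G has 17 subgroups of order 2.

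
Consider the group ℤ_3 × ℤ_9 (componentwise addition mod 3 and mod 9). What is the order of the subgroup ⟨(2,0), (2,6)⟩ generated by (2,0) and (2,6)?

9

|⟨(2,0)⟩| = 3 and |⟨(2,6)⟩| = 3, so |H| is a multiple of lcm(3, 3) = 3 and divides |G| = 27.
Closing under the operation: H = {(0,0), (0,3), (0,6), (1,0), (1,3), (1,6), (2,0), (2,3), (2,6)}, so |H| = 9.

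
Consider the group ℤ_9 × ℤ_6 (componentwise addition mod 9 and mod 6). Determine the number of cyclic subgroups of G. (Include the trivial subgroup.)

Group the elements of G by the cyclic subgroup they generate; each cyclic subgroup of order d accounts for φ(d) elements.
Cyclic subgroups by order — order 1: 1; order 2: 1; order 3: 4; order 6: 4; order 9: 3; order 18: 3.
Total: 16.

16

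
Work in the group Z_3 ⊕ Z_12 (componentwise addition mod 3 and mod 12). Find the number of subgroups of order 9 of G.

1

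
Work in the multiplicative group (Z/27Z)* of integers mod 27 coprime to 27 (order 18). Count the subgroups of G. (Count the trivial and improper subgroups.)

|G| = 18, so by Lagrange every subgroup order divides 18. Divisors: 1, 2, 3, 6, 9, 18.
Subgroups by order — order 1: 1; order 2: 1; order 3: 1; order 6: 1; order 9: 1; order 18: 1.
Total: 1 + 1 + 1 + 1 + 1 + 1 = 6.

6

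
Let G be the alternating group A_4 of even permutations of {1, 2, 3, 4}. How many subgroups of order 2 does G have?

3

|G| = 12 and 2 | 12, so subgroups of order 2 are possible by Lagrange.
The subgroups of order 2 are: {e, (1 2)(3 4)}; {e, (1 3)(2 4)}; {e, (1 4)(2 3)}.
So G has 3 subgroups of order 2.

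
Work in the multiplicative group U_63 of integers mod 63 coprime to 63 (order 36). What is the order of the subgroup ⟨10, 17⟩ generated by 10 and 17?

|⟨10⟩| = 6 and |⟨17⟩| = 6, so |H| is a multiple of lcm(6, 6) = 6 and divides |G| = 36.
Closing under the operation: H = {1, 8, 10, 17, 19, 26, 37, 44, 46, 53, 55, 62}, so |H| = 12.

12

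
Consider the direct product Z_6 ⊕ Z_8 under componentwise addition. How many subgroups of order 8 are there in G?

|G| = 48 and 8 | 48, so subgroups of order 8 are possible by Lagrange.
The subgroups of order 8 are: {(0,0), (0,1), (0,2), (0,3), (0,4), (0,5), (0,6), (0,7)}; {(0,0), (0,2), (0,4), (0,6), (3,0), (3,2), (3,4), (3,6)}; {(0,0), (0,2), (0,4), (0,6), (3,1), (3,3), (3,5), (3,7)}.
So G has 3 subgroups of order 8.

3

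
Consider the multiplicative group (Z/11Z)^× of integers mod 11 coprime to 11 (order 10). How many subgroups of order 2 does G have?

|G| = 10 and 2 | 10, so subgroups of order 2 are possible by Lagrange.
The subgroups of order 2 are: {1, 10}.
So G has 1 subgroup of order 2.

1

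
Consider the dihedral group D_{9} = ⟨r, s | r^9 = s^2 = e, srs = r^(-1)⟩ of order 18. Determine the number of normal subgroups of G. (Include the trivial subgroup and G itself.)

4

G has 16 subgroups. Checking conjugation-invariance by order — order 1: 1/1 normal; order 2: 0/9 normal; order 3: 1/1 normal; order 6: 0/3 normal; order 9: 1/1 normal; order 18: 1/1 normal.
Total normal subgroups: 4.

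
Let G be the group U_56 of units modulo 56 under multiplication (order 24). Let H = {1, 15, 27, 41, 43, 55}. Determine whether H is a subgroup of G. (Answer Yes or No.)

No

Closure fails: 43 · 15 = 29 ∉ H. So H is not a subgroup.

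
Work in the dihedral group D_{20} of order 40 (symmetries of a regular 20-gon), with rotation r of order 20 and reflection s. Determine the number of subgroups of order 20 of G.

3

|G| = 40 and 20 | 40, so subgroups of order 20 are possible by Lagrange.
The subgroups of order 20 are: {e, r, r^2, r^3, r^4, r^5, r^6, r^7, r^8, r^9, r^10, r^11, r^12, r^13, r^14, r^15, r^16, r^17, r^18, r^19}; {e, r^2, r^4, r^6, r^8, r^10, r^12, r^14, r^16, r^18, s, r^2s, r^4s, r^6s, r^8s, r^10s, r^12s, r^14s, r^16s, r^18s}; {e, r^2, r^4, r^6, r^8, r^10, r^12, r^14, r^16, r^18, rs, r^3s, r^5s, r^7s, r^9s, r^11s, r^13s, r^15s, r^17s, r^19s}.
So G has 3 subgroups of order 20.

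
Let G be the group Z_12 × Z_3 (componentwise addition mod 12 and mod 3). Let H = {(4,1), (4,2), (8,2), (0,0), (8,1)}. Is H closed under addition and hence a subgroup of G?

No

|H| = 5 does not divide |G| = 36, so by Lagrange H is not a subgroup.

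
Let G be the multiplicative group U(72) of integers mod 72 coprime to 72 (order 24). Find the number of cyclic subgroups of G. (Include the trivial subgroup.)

Group the elements of G by the cyclic subgroup they generate; each cyclic subgroup of order d accounts for φ(d) elements.
Cyclic subgroups by order — order 1: 1; order 2: 7; order 3: 1; order 6: 7.
Total: 16.

16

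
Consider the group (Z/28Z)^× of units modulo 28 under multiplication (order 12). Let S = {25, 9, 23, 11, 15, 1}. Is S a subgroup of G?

Yes

|S| = 6 divides |G| = 12, consistent with Lagrange.
S contains the identity, every element's inverse is in S, and S is closed under ·: it is a subgroup.
In fact S = ⟨23⟩.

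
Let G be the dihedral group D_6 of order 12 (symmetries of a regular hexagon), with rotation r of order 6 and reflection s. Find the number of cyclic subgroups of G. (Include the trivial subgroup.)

10

Group the elements of G by the cyclic subgroup they generate; each cyclic subgroup of order d accounts for φ(d) elements.
Cyclic subgroups by order — order 1: 1; order 2: 7; order 3: 1; order 6: 1.
Total: 10.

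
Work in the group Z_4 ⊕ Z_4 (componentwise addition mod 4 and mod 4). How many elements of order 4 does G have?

An element (a,b) has order lcm(ord(a), ord(b)); count pairs with lcm equal to 4.
Enumerating gives 12 such elements.

12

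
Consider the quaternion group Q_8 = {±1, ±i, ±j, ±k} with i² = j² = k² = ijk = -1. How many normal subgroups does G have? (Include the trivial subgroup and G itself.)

6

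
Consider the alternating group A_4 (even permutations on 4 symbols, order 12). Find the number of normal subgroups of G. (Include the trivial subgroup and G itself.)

G has 10 subgroups. Checking conjugation-invariance by order — order 1: 1/1 normal; order 2: 0/3 normal; order 3: 0/4 normal; order 4: 1/1 normal; order 12: 1/1 normal.
Total normal subgroups: 3.

3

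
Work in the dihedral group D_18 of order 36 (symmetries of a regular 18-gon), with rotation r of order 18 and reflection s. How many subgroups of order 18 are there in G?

|G| = 36 and 18 | 36, so subgroups of order 18 are possible by Lagrange.
The subgroups of order 18 are: {e, r, r^2, r^3, r^4, r^5, r^6, r^7, r^8, r^9, r^10, r^11, r^12, r^13, r^14, r^15, r^16, r^17}; {e, r^2, r^4, r^6, r^8, r^10, r^12, r^14, r^16, s, r^2s, r^4s, r^6s, r^8s, r^10s, r^12s, r^14s, r^16s}; {e, r^2, r^4, r^6, r^8, r^10, r^12, r^14, r^16, rs, r^3s, r^5s, r^7s, r^9s, r^11s, r^13s, r^15s, r^17s}.
So G has 3 subgroups of order 18.

3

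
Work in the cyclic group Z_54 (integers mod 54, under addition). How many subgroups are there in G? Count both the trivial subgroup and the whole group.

A cyclic group of order 54 has exactly one subgroup for each divisor of 54.
Divisors of 54: 1, 2, 3, 6, 9, 18, 27, 54.
So Z_54 has 8 subgroups.

8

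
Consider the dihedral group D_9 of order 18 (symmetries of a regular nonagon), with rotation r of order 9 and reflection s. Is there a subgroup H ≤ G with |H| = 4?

4 does not divide |G| = 18, so by Lagrange no subgroup of order 4 exists.

No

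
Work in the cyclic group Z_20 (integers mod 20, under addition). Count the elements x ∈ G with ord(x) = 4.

2

In a cyclic group of order 20, the number of elements of order d (for d | 20) is φ(d).
φ(4) = 2.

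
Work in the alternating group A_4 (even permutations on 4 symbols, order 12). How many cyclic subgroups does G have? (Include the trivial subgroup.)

A cyclic subgroup of order d is generated by each of its φ(d) elements of order d, so the cyclic subgroups of order d number (#elements of order d)/φ(d).
Cyclic subgroups by order — order 1: 1; order 2: 3; order 3: 4.
Total: 8.

8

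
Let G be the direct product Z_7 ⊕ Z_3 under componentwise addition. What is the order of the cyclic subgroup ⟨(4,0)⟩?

The order of (4,0) in Z_7 × Z_3 is lcm(ord(4) in Z_7, ord(0) in Z_3).
ord(4) = 7 and ord(0) = 1, so |⟨(4,0)⟩| = lcm(7, 1) = 7.

7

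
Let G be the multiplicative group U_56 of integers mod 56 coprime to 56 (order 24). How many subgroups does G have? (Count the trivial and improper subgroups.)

32

|G| = 24, so by Lagrange every subgroup order divides 24. Divisors: 1, 2, 3, 4, 6, 8, 12, 24.
Subgroups by order — order 1: 1; order 2: 7; order 3: 1; order 4: 7; order 6: 7; order 8: 1; order 12: 7; order 24: 1.
Total: 1 + 7 + 1 + 7 + 7 + 1 + 7 + 1 = 32.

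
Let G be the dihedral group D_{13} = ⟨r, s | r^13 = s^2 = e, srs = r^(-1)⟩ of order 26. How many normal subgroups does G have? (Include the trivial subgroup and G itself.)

3

G has 16 subgroups. Checking conjugation-invariance by order — order 1: 1/1 normal; order 2: 0/13 normal; order 13: 1/1 normal; order 26: 1/1 normal.
Total normal subgroups: 3.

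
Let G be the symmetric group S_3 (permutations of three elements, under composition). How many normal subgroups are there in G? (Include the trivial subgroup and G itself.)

G has 6 subgroups. Checking conjugation-invariance by order — order 1: 1/1 normal; order 2: 0/3 normal; order 3: 1/1 normal; order 6: 1/1 normal.
Total normal subgroups: 3.

3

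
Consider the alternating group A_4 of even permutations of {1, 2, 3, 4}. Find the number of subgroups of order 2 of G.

3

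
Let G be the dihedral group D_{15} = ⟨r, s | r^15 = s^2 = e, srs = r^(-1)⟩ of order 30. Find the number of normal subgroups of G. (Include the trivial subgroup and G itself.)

5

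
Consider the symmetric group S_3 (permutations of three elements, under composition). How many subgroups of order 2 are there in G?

|G| = 6 and 2 | 6, so subgroups of order 2 are possible by Lagrange.
The subgroups of order 2 are: {e, (1 2)}; {e, (1 3)}; {e, (2 3)}.
So G has 3 subgroups of order 2.

3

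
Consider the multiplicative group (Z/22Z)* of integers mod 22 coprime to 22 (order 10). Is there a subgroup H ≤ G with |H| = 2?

2 | 10. A subgroup of order 2 is {1, 21}.

Yes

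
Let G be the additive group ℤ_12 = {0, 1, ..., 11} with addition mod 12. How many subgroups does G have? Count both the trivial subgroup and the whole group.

A cyclic group of order 12 has exactly one subgroup for each divisor of 12.
Divisors of 12: 1, 2, 3, 4, 6, 12.
So ℤ_12 has 6 subgroups.

6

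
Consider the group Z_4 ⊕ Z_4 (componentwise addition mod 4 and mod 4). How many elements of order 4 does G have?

An element (a,b) has order lcm(ord(a), ord(b)); count pairs with lcm equal to 4.
Enumerating gives 12 such elements.

12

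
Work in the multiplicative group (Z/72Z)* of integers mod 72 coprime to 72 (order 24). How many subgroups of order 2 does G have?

7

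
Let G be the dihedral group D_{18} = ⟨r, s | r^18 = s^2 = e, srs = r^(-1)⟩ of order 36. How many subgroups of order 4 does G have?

9

|G| = 36 and 4 | 36, so subgroups of order 4 are possible by Lagrange.
The subgroups of order 4 are: {e, r^9, rs, r^10s}; {e, r^9, r^2s, r^11s}; {e, r^9, r^3s, r^12s}; {e, r^9, r^4s, r^13s}; … (9 in all).
So G has 9 subgroups of order 4.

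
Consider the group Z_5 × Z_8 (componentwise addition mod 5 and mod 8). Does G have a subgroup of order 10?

10 | 40. A subgroup of order 10 is {(0,0), (0,4), (1,0), (1,4), (2,0), (2,4), (3,0), (3,4), (4,0), (4,4)}.

Yes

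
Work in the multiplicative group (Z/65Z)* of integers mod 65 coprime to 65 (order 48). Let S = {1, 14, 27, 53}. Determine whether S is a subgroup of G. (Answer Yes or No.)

Yes

|S| = 4 divides |G| = 48, consistent with Lagrange.
S contains the identity, every element's inverse is in S, and S is closed under ·: it is a subgroup.
In fact S = ⟨27⟩.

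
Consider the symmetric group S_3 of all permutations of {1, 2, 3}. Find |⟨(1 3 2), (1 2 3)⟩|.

3

|⟨(1 3 2)⟩| = 3 and |⟨(1 2 3)⟩| = 3, so |H| is a multiple of lcm(3, 3) = 3 and divides |G| = 6.
Closing under the operation: H = {e, (1 2 3), (1 3 2)}, so |H| = 3.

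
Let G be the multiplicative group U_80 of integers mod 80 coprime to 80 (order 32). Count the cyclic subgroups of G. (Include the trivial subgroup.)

A cyclic subgroup of order d is generated by each of its φ(d) elements of order d, so the cyclic subgroups of order d number (#elements of order d)/φ(d).
Cyclic subgroups by order — order 1: 1; order 2: 7; order 4: 12.
Total: 20.

20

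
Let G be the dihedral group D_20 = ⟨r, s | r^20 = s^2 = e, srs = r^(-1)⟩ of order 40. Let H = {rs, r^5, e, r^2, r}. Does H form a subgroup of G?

No

r^5 ∈ H but its inverse r^15 ∉ H, so H is not a subgroup.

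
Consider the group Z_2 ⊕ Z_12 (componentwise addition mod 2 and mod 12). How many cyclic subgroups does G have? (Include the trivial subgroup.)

Each element a generates a cyclic subgroup ⟨a⟩; distinct elements may generate the same one (a cyclic group of order d has φ(d) generators).
Cyclic subgroups by order — order 1: 1; order 2: 3; order 3: 1; order 4: 2; order 6: 3; order 12: 2.
Total: 12.

12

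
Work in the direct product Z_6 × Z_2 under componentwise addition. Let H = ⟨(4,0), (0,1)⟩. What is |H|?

6

|⟨(4,0)⟩| = 3 and |⟨(0,1)⟩| = 2, so |H| is a multiple of lcm(3, 2) = 6 and divides |G| = 12.
Closing under the operation: H = {(0,0), (0,1), (2,0), (2,1), (4,0), (4,1)}, so |H| = 6.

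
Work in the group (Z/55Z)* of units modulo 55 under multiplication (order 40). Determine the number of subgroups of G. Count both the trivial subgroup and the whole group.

|G| = 40, so by Lagrange every subgroup order divides 40. Divisors: 1, 2, 4, 5, 8, 10, 20, 40.
Subgroups by order — order 1: 1; order 2: 3; order 4: 3; order 5: 1; order 8: 1; order 10: 3; order 20: 3; order 40: 1.
Total: 1 + 3 + 3 + 1 + 1 + 3 + 3 + 1 = 16.

16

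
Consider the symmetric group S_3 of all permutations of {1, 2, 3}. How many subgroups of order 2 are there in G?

3

|G| = 6 and 2 | 6, so subgroups of order 2 are possible by Lagrange.
The subgroups of order 2 are: {e, (1 2)}; {e, (1 3)}; {e, (2 3)}.
So G has 3 subgroups of order 2.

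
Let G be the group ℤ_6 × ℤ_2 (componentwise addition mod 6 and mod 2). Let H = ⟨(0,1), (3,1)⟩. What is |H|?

|⟨(0,1)⟩| = 2 and |⟨(3,1)⟩| = 2, so |H| is a multiple of lcm(2, 2) = 2 and divides |G| = 12.
Closing under the operation: H = {(0,0), (0,1), (3,0), (3,1)}, so |H| = 4.

4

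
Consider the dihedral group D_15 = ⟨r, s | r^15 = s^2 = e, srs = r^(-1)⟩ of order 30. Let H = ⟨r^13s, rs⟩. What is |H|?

10

|⟨r^13s⟩| = 2 and |⟨rs⟩| = 2, so |H| is a multiple of lcm(2, 2) = 2 and divides |G| = 30.
Closing under the operation: H = {e, r^3, r^6, r^9, r^12, rs, r^4s, r^7s, r^10s, r^13s}, so |H| = 10.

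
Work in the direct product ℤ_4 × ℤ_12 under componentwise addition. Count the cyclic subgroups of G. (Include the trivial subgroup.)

Each element a generates a cyclic subgroup ⟨a⟩; distinct elements may generate the same one (a cyclic group of order d has φ(d) generators).
Cyclic subgroups by order — order 1: 1; order 2: 3; order 3: 1; order 4: 6; order 6: 3; order 12: 6.
Total: 20.

20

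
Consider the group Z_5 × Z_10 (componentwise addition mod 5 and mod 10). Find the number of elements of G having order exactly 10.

24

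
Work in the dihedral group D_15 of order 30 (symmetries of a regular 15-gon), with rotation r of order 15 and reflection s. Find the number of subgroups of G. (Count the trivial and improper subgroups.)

|G| = 30, so by Lagrange every subgroup order divides 30. Divisors: 1, 2, 3, 5, 6, 10, 15, 30.
Subgroups by order — order 1: 1; order 2: 15; order 3: 1; order 5: 1; order 6: 5; order 10: 3; order 15: 1; order 30: 1.
Total: 1 + 15 + 1 + 1 + 5 + 3 + 1 + 1 = 28.

28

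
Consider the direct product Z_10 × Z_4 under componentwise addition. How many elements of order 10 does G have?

An element (a,b) has order lcm(ord(a), ord(b)); count pairs with lcm equal to 10.
Enumerating gives 12 such elements.

12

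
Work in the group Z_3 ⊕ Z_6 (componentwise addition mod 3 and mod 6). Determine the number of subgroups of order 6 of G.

|G| = 18 and 6 | 18, so subgroups of order 6 are possible by Lagrange.
The subgroups of order 6 are: {(0,0), (0,1), (0,2), (0,3), (0,4), (0,5)}; {(0,0), (0,3), (1,0), (1,3), (2,0), (2,3)}; {(0,0), (0,3), (1,1), (1,4), (2,2), (2,5)}; {(0,0), (0,3), (1,2), (1,5), (2,1), (2,4)}.
So G has 4 subgroups of order 6.

4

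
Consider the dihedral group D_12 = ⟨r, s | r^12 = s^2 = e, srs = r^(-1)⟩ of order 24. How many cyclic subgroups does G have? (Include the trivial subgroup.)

18

A cyclic subgroup of order d is generated by each of its φ(d) elements of order d, so the cyclic subgroups of order d number (#elements of order d)/φ(d).
Cyclic subgroups by order — order 1: 1; order 2: 13; order 3: 1; order 4: 1; order 6: 1; order 12: 1.
Total: 18.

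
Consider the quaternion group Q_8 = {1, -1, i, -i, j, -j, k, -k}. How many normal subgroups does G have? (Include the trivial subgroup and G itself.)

6

G has 6 subgroups. Checking conjugation-invariance by order — order 1: 1/1 normal; order 2: 1/1 normal; order 4: 3/3 normal; order 8: 1/1 normal.
Total normal subgroups: 6.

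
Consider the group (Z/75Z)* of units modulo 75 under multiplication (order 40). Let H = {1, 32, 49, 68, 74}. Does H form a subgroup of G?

No

Closure fails: 32 · 74 = 43 ∉ H. So H is not a subgroup.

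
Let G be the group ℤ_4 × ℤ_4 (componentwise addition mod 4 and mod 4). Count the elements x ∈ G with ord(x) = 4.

An element (a,b) has order lcm(ord(a), ord(b)); count pairs with lcm equal to 4.
Enumerating gives 12 such elements.

12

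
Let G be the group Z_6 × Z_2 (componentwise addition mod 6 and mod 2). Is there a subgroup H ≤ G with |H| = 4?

Yes

4 | 12. A subgroup of order 4 is {(0,0), (0,1), (3,0), (3,1)}.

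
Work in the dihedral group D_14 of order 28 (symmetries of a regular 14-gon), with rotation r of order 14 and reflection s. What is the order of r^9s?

2

Computing powers of r^9s: the smallest k with (r^9s)^k = e is k = 2.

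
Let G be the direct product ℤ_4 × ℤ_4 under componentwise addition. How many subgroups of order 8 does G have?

3

|G| = 16 and 8 | 16, so subgroups of order 8 are possible by Lagrange.
The subgroups of order 8 are: {(0,0), (0,1), (0,2), (0,3), (2,0), (2,1), (2,2), (2,3)}; {(0,0), (0,2), (1,0), (1,2), (2,0), (2,2), (3,0), (3,2)}; {(0,0), (0,2), (1,1), (1,3), (2,0), (2,2), (3,1), (3,3)}.
So G has 3 subgroups of order 8.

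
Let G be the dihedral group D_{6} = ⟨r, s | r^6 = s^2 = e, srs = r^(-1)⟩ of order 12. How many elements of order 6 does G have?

2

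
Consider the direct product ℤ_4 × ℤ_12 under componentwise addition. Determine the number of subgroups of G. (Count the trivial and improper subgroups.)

30

|G| = 48, so by Lagrange every subgroup order divides 48. Divisors: 1, 2, 3, 4, 6, 8, 12, 16, 24, 48.
Subgroups by order — order 1: 1; order 2: 3; order 3: 1; order 4: 7; order 6: 3; order 8: 3; order 12: 7; order 16: 1; order 24: 3; order 48: 1.
Total: 1 + 3 + 1 + 7 + 3 + 3 + 7 + 1 + 3 + 1 = 30.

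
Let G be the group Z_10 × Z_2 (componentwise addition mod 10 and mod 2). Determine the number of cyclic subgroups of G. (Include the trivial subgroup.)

8

Group the elements of G by the cyclic subgroup they generate; each cyclic subgroup of order d accounts for φ(d) elements.
Cyclic subgroups by order — order 1: 1; order 2: 3; order 5: 1; order 10: 3.
Total: 8.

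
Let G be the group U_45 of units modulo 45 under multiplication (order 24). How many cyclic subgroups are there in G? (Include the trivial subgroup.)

A cyclic subgroup of order d is generated by each of its φ(d) elements of order d, so the cyclic subgroups of order d number (#elements of order d)/φ(d).
Cyclic subgroups by order — order 1: 1; order 2: 3; order 3: 1; order 4: 2; order 6: 3; order 12: 2.
Total: 12.

12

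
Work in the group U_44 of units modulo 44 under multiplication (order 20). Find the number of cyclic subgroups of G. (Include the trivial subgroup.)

A cyclic subgroup of order d is generated by each of its φ(d) elements of order d, so the cyclic subgroups of order d number (#elements of order d)/φ(d).
Cyclic subgroups by order — order 1: 1; order 2: 3; order 5: 1; order 10: 3.
Total: 8.

8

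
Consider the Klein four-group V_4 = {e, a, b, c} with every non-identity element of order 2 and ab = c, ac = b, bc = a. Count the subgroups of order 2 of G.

3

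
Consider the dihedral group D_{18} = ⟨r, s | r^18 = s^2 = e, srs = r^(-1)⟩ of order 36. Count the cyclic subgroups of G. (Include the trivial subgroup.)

A cyclic subgroup of order d is generated by each of its φ(d) elements of order d, so the cyclic subgroups of order d number (#elements of order d)/φ(d).
Cyclic subgroups by order — order 1: 1; order 2: 19; order 3: 1; order 6: 1; order 9: 1; order 18: 1.
Total: 24.

24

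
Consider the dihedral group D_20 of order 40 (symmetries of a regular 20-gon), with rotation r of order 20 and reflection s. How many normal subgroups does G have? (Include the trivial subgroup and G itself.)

G has 48 subgroups. Checking conjugation-invariance by order — order 1: 1/1 normal; order 2: 1/21 normal; order 4: 1/11 normal; order 5: 1/1 normal; order 8: 0/5 normal; order 10: 1/5 normal; order 20: 3/3 normal; order 40: 1/1 normal.
Total normal subgroups: 9.

9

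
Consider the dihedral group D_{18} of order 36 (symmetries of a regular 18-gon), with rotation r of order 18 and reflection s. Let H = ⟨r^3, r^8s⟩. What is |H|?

|⟨r^3⟩| = 6 and |⟨r^8s⟩| = 2, so |H| is a multiple of lcm(6, 2) = 6 and divides |G| = 36.
Closing under the operation: H = {e, r^3, r^6, r^9, r^12, r^15, r^2s, r^5s, r^8s, r^11s, r^14s, r^17s}, so |H| = 12.

12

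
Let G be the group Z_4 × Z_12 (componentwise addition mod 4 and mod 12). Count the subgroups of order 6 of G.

|G| = 48 and 6 | 48, so subgroups of order 6 are possible by Lagrange.
The subgroups of order 6 are: {(0,0), (0,2), (0,4), (0,6), (0,8), (0,10)}; {(0,0), (0,4), (0,8), (2,0), (2,4), (2,8)}; {(0,0), (0,4), (0,8), (2,2), (2,6), (2,10)}.
So G has 3 subgroups of order 6.

3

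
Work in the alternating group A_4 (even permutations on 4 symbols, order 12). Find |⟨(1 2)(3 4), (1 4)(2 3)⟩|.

4

|⟨(1 2)(3 4)⟩| = 2 and |⟨(1 4)(2 3)⟩| = 2, so |H| is a multiple of lcm(2, 2) = 2 and divides |G| = 12.
Closing under the operation: H = {e, (1 2)(3 4), (1 3)(2 4), (1 4)(2 3)}, so |H| = 4.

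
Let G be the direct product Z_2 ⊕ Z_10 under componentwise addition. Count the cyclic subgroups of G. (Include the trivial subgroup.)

8

Each element a generates a cyclic subgroup ⟨a⟩; distinct elements may generate the same one (a cyclic group of order d has φ(d) generators).
Cyclic subgroups by order — order 1: 1; order 2: 3; order 5: 1; order 10: 3.
Total: 8.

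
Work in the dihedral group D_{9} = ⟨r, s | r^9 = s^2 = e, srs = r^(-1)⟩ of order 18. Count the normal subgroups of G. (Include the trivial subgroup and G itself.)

G has 16 subgroups. Checking conjugation-invariance by order — order 1: 1/1 normal; order 2: 0/9 normal; order 3: 1/1 normal; order 6: 0/3 normal; order 9: 1/1 normal; order 18: 1/1 normal.
Total normal subgroups: 4.

4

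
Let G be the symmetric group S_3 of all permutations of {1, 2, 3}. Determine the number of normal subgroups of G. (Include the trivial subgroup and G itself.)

3

G has 6 subgroups. Checking conjugation-invariance by order — order 1: 1/1 normal; order 2: 0/3 normal; order 3: 1/1 normal; order 6: 1/1 normal.
Total normal subgroups: 3.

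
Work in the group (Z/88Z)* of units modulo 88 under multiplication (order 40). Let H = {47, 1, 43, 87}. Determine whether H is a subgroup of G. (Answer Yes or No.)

No

47 ∈ H but its inverse 15 ∉ H, so H is not a subgroup.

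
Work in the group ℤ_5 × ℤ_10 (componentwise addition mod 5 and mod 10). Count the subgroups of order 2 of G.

|G| = 50 and 2 | 50, so subgroups of order 2 are possible by Lagrange.
The subgroups of order 2 are: {(0,0), (0,5)}.
So G has 1 subgroup of order 2.

1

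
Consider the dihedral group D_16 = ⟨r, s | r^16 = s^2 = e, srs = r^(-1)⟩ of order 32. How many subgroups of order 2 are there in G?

17

|G| = 32 and 2 | 32, so subgroups of order 2 are possible by Lagrange.
The subgroups of order 2 are: {e, r^10s}; {e, r^11s}; {e, r^12s}; {e, r^13s}; … (17 in all).
So G has 17 subgroups of order 2.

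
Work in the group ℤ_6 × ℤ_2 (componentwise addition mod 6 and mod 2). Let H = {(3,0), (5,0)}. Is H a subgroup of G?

The identity (0,0) ∉ H, so H is not a subgroup.

No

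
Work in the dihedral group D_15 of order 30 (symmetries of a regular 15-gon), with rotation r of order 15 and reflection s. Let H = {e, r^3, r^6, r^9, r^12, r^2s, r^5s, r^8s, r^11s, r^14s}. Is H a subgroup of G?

Yes

|H| = 10 divides |G| = 30, consistent with Lagrange.
H contains the identity, every element's inverse is in H, and H is closed under ·: it is a subgroup.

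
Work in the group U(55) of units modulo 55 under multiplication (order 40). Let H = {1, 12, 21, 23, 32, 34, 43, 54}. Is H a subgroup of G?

Yes

|H| = 8 divides |G| = 40, consistent with Lagrange.
H contains the identity, every element's inverse is in H, and H is closed under ·: it is a subgroup.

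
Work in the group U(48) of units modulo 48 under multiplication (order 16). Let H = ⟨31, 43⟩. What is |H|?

8

|⟨31⟩| = 2 and |⟨43⟩| = 4, so |H| is a multiple of lcm(2, 4) = 4 and divides |G| = 16.
Closing under the operation: H = {1, 7, 13, 19, 25, 31, 37, 43}, so |H| = 8.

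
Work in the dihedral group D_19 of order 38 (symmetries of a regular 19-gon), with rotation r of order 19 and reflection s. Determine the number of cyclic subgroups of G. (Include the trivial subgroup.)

21

Group the elements of G by the cyclic subgroup they generate; each cyclic subgroup of order d accounts for φ(d) elements.
Cyclic subgroups by order — order 1: 1; order 2: 19; order 19: 1.
Total: 21.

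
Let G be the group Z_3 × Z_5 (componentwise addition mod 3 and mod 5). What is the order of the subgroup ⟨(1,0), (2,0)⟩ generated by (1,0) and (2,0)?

|⟨(1,0)⟩| = 3 and |⟨(2,0)⟩| = 3, so |H| is a multiple of lcm(3, 3) = 3 and divides |G| = 15.
Closing under the operation: H = {(0,0), (1,0), (2,0)}, so |H| = 3.

3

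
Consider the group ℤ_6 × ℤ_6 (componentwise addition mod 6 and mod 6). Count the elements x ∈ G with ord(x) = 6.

An element (a,b) has order lcm(ord(a), ord(b)); count pairs with lcm equal to 6.
Enumerating gives 24 such elements.

24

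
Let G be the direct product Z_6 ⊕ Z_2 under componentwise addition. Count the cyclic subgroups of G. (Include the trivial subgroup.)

8

A cyclic subgroup of order d is generated by each of its φ(d) elements of order d, so the cyclic subgroups of order d number (#elements of order d)/φ(d).
Cyclic subgroups by order — order 1: 1; order 2: 3; order 3: 1; order 6: 3.
Total: 8.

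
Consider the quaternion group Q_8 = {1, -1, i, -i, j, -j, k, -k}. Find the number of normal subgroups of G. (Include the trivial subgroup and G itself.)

6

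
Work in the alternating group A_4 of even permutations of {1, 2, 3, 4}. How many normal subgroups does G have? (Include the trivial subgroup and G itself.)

3

G has 10 subgroups. Checking conjugation-invariance by order — order 1: 1/1 normal; order 2: 0/3 normal; order 3: 0/4 normal; order 4: 1/1 normal; order 12: 1/1 normal.
Total normal subgroups: 3.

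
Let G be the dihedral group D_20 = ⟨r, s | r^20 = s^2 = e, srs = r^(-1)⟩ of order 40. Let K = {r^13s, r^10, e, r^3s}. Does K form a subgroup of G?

Yes

|K| = 4 divides |G| = 40, consistent with Lagrange.
K contains the identity, every element's inverse is in K, and K is closed under ·: it is a subgroup.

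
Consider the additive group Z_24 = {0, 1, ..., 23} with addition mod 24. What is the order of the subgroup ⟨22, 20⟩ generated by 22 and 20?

|⟨22⟩| = 12 and |⟨20⟩| = 6, so |H| is a multiple of lcm(12, 6) = 12 and divides |G| = 24.
Closing under the operation: H = {0, 2, 4, 6, 8, 10, 12, 14, 16, 18, 20, 22}, so |H| = 12.

12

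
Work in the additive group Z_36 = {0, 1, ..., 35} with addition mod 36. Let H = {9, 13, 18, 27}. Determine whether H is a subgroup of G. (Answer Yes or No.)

No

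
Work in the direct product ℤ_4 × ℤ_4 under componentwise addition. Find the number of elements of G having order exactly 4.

An element (a,b) has order lcm(ord(a), ord(b)); count pairs with lcm equal to 4.
Enumerating gives 12 such elements.

12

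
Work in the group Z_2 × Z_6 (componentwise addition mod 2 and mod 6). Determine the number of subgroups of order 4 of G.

|G| = 12 and 4 | 12, so subgroups of order 4 are possible by Lagrange.
The subgroups of order 4 are: {(0,0), (0,3), (1,0), (1,3)}.
So G has 1 subgroup of order 4.

1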